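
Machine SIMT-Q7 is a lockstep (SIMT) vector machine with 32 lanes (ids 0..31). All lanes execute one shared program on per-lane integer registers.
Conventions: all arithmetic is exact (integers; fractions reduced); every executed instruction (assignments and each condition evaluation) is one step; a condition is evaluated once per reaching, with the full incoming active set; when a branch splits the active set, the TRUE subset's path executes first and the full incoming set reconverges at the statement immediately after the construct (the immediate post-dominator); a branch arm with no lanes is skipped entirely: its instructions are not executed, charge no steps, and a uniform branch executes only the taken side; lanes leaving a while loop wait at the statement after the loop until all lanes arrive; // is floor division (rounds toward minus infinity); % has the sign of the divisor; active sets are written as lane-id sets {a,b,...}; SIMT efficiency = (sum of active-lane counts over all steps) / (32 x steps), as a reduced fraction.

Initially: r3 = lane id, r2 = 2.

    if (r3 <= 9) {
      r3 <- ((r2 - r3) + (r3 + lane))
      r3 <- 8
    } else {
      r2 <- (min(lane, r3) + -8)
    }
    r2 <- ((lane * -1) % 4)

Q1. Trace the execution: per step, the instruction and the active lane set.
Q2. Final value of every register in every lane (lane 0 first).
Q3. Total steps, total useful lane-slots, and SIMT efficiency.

step 0: eval (r3 <= 9)               {0,1,2,3,4,5,6,7,8,9,10,11,12,13,14,15,16,17,18,19,20,21,22,23,24,25,26,27,28,29,30,31}
step 1: r3 <- ((r2 - r3) + (r3 + lane)) {0,1,2,3,4,5,6,7,8,9}
step 2: r3 <- 8                      {0,1,2,3,4,5,6,7,8,9}
step 3: r2 <- (min(lane, r3) + -8)   {10,11,12,13,14,15,16,17,18,19,20,21,22,23,24,25,26,27,28,29,30,31}
step 4: r2 <- ((lane * -1) % 4)      {0,1,2,3,4,5,6,7,8,9,10,11,12,13,14,15,16,17,18,19,20,21,22,23,24,25,26,27,28,29,30,31}

Answer: 5 steps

r3: 8,8,8,8,8,8,8,8,8,8,10,11,12,13,14,15,16,17,18,19,20,21,22,23,24,25,26,27,28,29,30,31
r2: 0,3,2,1,0,3,2,1,0,3,2,1,0,3,2,1,0,3,2,1,0,3,2,1,0,3,2,1,0,3,2,1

steps = 5; useful = 106; efficiency = 106/160 = 53/80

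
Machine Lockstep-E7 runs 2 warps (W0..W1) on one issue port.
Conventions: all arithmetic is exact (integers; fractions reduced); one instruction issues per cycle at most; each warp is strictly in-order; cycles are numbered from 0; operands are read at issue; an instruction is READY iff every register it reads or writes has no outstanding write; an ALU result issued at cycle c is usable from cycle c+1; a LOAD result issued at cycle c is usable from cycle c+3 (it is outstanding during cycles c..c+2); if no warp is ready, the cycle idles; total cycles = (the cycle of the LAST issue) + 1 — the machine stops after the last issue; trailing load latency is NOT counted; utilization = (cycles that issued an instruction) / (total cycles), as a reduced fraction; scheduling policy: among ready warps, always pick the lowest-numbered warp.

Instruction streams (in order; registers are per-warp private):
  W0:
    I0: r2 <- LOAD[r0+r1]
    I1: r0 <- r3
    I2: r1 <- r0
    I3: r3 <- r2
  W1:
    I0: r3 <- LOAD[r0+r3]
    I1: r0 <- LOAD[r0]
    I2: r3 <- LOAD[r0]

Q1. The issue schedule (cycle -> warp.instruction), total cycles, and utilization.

cycle 0: W0.I0
cycle 1: W0.I1
cycle 2: W0.I2
cycle 3: W0.I3
cycle 4: W1.I0
cycle 5: W1.I1
cycle 6: idle
cycle 7: idle
cycle 8: W1.I2

Answer: 9 cycles, utilization 7/9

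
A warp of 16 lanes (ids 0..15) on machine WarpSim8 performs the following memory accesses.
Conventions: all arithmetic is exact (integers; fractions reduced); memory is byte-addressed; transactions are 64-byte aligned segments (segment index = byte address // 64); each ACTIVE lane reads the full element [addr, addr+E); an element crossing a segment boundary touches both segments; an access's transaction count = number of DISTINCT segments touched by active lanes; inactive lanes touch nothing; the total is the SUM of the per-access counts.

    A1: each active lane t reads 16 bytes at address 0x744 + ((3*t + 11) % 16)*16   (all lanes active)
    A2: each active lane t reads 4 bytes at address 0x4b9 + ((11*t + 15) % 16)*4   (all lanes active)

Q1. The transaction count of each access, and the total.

A1: 5 transactions
A2: 2 transactions

Answer: 5,2; total 7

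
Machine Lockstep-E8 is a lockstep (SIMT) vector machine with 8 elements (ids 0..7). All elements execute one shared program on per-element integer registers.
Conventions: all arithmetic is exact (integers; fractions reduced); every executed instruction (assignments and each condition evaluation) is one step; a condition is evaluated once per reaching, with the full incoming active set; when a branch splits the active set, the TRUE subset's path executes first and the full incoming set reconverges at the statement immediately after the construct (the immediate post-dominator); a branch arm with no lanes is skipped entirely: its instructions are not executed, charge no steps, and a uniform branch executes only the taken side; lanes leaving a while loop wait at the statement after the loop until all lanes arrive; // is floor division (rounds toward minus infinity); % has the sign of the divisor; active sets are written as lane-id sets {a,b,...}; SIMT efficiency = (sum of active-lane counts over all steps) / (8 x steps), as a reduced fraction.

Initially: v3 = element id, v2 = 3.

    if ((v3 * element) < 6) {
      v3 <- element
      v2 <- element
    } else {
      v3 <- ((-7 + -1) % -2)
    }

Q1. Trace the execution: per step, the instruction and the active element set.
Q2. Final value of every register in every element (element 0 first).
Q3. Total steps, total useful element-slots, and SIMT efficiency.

step 0: eval ((v3 * element) < 6)    {0,1,2,3,4,5,6,7}
step 1: v3 <- element                {0,1,2}
step 2: v2 <- element                {0,1,2}
step 3: v3 <- ((-7 + -1) % -2)       {3,4,5,6,7}

Answer: 4 steps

v3: 0,1,2,0,0,0,0,0
v2: 0,1,2,3,3,3,3,3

steps = 4; useful = 19; efficiency = 19/32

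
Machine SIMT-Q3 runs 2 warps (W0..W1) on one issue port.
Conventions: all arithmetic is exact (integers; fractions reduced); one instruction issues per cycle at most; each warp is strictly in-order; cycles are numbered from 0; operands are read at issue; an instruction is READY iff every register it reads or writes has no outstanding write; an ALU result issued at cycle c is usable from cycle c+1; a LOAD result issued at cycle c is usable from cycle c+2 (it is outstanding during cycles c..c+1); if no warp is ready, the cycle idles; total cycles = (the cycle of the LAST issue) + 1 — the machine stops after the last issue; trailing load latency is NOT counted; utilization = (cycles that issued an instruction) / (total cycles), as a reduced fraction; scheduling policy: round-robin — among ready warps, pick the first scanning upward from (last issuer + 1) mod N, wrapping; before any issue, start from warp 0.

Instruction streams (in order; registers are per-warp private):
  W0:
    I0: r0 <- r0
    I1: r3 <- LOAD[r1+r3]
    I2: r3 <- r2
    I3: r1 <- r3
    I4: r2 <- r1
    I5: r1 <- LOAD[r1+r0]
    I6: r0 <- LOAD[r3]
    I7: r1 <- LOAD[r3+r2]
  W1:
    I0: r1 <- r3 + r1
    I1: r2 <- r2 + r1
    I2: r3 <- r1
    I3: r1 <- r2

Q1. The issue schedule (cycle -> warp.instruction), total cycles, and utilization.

cycle 0: W0.I0
cycle 1: W1.I0
cycle 2: W0.I1
cycle 3: W1.I1
cycle 4: W0.I2
cycle 5: W1.I2
cycle 6: W0.I3
cycle 7: W1.I3
cycle 8: W0.I4
cycle 9: W0.I5
cycle 10: W0.I6
cycle 11: W0.I7

Answer: 12 cycles, utilization 1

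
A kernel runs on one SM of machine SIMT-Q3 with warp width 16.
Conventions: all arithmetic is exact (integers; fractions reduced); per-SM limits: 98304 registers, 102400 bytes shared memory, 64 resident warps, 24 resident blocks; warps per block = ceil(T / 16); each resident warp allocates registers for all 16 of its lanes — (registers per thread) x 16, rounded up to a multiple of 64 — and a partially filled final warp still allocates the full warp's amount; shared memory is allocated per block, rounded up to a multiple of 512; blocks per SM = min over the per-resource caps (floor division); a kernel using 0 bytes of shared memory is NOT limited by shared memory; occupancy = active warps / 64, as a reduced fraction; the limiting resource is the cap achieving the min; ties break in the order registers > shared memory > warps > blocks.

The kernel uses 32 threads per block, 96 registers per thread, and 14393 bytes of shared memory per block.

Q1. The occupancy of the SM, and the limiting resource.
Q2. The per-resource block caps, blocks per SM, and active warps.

Answer: occupancy 3/16, limited by shared memory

registers: 32 blocks
shared memory: 6 blocks
warps: 32 blocks
blocks: 24 blocks

Answer: 6 blocks, 12 active warps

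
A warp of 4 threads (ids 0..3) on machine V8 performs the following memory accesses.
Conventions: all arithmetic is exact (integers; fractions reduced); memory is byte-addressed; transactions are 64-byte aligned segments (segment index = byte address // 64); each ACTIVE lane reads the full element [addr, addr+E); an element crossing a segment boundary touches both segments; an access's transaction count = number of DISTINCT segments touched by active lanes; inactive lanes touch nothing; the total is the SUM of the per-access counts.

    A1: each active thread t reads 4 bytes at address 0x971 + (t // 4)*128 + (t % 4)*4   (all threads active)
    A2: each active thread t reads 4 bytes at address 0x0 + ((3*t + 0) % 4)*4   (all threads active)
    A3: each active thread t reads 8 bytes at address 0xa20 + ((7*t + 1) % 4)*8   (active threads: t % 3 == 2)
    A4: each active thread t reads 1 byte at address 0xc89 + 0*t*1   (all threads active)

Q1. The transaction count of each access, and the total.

A1: 2 transactions
A2: 1 transaction
A3: 1 transaction
A4: 1 transaction

Answer: 2,1,1,1; total 5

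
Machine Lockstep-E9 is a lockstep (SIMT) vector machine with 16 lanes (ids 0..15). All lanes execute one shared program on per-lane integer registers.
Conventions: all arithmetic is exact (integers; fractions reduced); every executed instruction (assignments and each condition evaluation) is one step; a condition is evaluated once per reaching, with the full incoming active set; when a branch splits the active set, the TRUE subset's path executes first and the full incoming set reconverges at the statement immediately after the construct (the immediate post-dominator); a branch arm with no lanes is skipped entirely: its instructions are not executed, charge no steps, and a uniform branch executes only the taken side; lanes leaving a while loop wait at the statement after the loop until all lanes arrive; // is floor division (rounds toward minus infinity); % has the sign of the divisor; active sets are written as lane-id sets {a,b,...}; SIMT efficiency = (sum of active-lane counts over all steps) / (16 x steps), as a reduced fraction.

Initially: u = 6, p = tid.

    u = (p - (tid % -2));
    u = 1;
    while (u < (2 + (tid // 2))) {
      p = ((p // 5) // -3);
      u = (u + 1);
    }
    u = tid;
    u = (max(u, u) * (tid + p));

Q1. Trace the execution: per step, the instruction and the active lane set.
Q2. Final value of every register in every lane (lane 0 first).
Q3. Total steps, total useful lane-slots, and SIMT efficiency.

step 0: u <- (p - (tid % -2))        {0,1,2,3,4,5,6,7,8,9,10,11,12,13,14,15}
step 1: u <- 1                       {0,1,2,3,4,5,6,7,8,9,10,11,12,13,14,15}
step 2: eval (u < (2 + (tid // 2)))  {0,1,2,3,4,5,6,7,8,9,10,11,12,13,14,15}
step 3: p <- ((p // 5) // -3)        {0,1,2,3,4,5,6,7,8,9,10,11,12,13,14,15}
step 4: u <- (u + 1)                 {0,1,2,3,4,5,6,7,8,9,10,11,12,13,14,15}
step 5: eval (u < (2 + (tid // 2)))  {0,1,2,3,4,5,6,7,8,9,10,11,12,13,14,15}
step 6: p <- ((p // 5) // -3)        {2,3,4,5,6,7,8,9,10,11,12,13,14,15}
step 7: u <- (u + 1)                 {2,3,4,5,6,7,8,9,10,11,12,13,14,15}
step 8: eval (u < (2 + (tid // 2)))  {2,3,4,5,6,7,8,9,10,11,12,13,14,15}
step 9: p <- ((p // 5) // -3)        {4,5,6,7,8,9,10,11,12,13,14,15}
step 10: u <- (u + 1)                 {4,5,6,7,8,9,10,11,12,13,14,15}
step 11: eval (u < (2 + (tid // 2)))  {4,5,6,7,8,9,10,11,12,13,14,15}
step 12: p <- ((p // 5) // -3)        {6,7,8,9,10,11,12,13,14,15}
step 13: u <- (u + 1)                 {6,7,8,9,10,11,12,13,14,15}
step 14: eval (u < (2 + (tid // 2)))  {6,7,8,9,10,11,12,13,14,15}
step 15: p <- ((p // 5) // -3)        {8,9,10,11,12,13,14,15}
step 16: u <- (u + 1)                 {8,9,10,11,12,13,14,15}
step 17: eval (u < (2 + (tid // 2)))  {8,9,10,11,12,13,14,15}
step 18: p <- ((p // 5) // -3)        {10,11,12,13,14,15}
step 19: u <- (u + 1)                 {10,11,12,13,14,15}
step 20: eval (u < (2 + (tid // 2)))  {10,11,12,13,14,15}
step 21: p <- ((p // 5) // -3)        {12,13,14,15}
step 22: u <- (u + 1)                 {12,13,14,15}
step 23: eval (u < (2 + (tid // 2)))  {12,13,14,15}
step 24: p <- ((p // 5) // -3)        {14,15}
step 25: u <- (u + 1)                 {14,15}
step 26: eval (u < (2 + (tid // 2)))  {14,15}
step 27: u <- tid                     {0,1,2,3,4,5,6,7,8,9,10,11,12,13,14,15}
step 28: u <- (max(u, u) * (tid + p)) {0,1,2,3,4,5,6,7,8,9,10,11,12,13,14,15}

Answer: 29 steps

u: 0,1,4,9,16,25,36,49,64,81,100,121,144,169,196,225
p: 0,0,0,0,0,0,0,0,0,0,0,0,0,0,0,0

steps = 29; useful = 296; efficiency = 296/464 = 37/58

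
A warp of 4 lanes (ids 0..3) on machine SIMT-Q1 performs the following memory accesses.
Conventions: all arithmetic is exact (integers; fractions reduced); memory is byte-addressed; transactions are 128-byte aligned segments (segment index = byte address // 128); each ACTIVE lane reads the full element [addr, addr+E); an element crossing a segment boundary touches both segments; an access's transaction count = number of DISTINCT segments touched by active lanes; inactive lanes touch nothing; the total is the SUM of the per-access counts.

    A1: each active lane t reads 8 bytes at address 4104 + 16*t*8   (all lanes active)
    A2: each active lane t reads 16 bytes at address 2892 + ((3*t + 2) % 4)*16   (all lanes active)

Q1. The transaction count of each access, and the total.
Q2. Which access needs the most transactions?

A1: 4 transactions
A2: 2 transactions

Answer: 4,2; total 6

Answer: A1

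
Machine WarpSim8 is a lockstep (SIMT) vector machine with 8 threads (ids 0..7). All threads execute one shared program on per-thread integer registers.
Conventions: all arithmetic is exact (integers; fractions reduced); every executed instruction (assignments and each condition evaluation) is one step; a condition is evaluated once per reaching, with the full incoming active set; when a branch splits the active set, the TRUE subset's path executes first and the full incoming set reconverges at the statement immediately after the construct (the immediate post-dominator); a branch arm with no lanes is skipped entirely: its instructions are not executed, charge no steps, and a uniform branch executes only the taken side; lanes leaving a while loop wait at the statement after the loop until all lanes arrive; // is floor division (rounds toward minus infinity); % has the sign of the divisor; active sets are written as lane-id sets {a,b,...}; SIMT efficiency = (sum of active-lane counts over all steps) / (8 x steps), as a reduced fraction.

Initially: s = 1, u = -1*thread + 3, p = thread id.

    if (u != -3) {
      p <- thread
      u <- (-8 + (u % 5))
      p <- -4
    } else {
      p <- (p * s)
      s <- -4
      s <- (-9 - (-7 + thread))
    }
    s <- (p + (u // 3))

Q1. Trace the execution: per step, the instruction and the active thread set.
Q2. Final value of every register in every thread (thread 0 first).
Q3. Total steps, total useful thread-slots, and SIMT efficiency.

step 0: eval (u != -3)               {0,1,2,3,4,5,6,7}
step 1: p <- thread                  {0,1,2,3,4,5,7}
step 2: u <- (-8 + (u % 5))          {0,1,2,3,4,5,7}
step 3: p <- -4                      {0,1,2,3,4,5,7}
step 4: p <- (p * s)                 {6}
step 5: s <- -4                      {6}
step 6: s <- (-9 - (-7 + thread))    {6}
step 7: s <- (p + (u // 3))          {0,1,2,3,4,5,6,7}

Answer: 8 steps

s: -6,-6,-7,-7,-6,-6,5,-7
u: -5,-6,-7,-8,-4,-5,-3,-7
p: -4,-4,-4,-4,-4,-4,6,-4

steps = 8; useful = 40; efficiency = 40/64 = 5/8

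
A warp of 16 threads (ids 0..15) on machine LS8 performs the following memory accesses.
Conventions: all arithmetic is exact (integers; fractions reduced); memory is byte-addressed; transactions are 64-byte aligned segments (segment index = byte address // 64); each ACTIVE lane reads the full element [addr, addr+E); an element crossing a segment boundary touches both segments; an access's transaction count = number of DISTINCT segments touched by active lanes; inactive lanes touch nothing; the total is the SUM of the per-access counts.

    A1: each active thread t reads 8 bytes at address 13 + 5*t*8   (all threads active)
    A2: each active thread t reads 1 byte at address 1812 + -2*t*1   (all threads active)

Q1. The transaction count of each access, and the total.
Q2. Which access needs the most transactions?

A1: 10 transactions
A2: 2 transactions

Answer: 10,2; total 12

Answer: A1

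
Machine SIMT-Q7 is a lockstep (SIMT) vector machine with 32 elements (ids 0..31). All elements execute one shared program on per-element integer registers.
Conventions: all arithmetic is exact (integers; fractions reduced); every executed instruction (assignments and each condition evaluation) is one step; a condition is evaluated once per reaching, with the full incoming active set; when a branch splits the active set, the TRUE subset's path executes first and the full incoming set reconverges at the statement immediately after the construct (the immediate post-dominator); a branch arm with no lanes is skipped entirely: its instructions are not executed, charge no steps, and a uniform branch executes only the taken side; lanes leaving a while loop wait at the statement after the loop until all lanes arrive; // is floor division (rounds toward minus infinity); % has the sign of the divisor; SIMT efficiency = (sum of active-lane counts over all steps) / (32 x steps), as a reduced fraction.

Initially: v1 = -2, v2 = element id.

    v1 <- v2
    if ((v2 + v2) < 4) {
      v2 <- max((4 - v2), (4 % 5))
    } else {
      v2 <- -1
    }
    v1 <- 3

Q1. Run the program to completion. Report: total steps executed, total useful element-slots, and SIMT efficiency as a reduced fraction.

Answer: 5 steps, 128 useful, 4/5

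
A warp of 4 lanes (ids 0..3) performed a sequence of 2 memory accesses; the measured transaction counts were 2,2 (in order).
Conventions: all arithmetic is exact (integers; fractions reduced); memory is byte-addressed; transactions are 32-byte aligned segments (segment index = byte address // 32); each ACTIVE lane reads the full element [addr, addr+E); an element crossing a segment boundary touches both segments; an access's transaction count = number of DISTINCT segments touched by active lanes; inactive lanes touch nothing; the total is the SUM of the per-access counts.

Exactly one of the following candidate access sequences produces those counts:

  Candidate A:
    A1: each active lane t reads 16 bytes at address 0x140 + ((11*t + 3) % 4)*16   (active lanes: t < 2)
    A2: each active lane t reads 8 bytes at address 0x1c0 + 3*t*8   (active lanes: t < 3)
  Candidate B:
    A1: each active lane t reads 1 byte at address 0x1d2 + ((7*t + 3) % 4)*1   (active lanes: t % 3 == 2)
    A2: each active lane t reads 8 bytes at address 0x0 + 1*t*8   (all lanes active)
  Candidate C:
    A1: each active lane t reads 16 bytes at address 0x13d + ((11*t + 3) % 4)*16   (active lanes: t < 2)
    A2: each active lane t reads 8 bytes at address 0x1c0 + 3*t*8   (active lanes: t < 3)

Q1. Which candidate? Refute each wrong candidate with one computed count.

A: A1 gives 1 transaction, not 2
B: A1 gives 1 transaction, not 2
C: all counts match (2,2)

Answer: C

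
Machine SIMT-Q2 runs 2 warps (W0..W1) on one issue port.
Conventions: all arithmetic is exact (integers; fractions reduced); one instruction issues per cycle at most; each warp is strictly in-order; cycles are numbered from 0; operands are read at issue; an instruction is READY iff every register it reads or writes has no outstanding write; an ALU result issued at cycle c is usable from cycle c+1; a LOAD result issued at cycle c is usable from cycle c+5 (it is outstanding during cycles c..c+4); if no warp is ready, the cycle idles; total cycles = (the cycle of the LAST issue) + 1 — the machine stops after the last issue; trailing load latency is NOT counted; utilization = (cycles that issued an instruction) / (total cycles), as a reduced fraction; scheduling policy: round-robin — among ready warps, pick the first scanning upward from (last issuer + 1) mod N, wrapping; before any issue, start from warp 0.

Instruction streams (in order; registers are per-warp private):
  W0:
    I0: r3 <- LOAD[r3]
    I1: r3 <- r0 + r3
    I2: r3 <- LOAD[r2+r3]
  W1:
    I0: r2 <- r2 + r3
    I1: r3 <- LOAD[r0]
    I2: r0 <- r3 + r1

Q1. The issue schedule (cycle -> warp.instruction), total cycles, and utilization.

cycle 0: W0.I0
cycle 1: W1.I0
cycle 2: W1.I1
cycle 3: idle
cycle 4: idle
cycle 5: W0.I1
cycle 6: W0.I2
cycle 7: W1.I2

Answer: 8 cycles, utilization 3/4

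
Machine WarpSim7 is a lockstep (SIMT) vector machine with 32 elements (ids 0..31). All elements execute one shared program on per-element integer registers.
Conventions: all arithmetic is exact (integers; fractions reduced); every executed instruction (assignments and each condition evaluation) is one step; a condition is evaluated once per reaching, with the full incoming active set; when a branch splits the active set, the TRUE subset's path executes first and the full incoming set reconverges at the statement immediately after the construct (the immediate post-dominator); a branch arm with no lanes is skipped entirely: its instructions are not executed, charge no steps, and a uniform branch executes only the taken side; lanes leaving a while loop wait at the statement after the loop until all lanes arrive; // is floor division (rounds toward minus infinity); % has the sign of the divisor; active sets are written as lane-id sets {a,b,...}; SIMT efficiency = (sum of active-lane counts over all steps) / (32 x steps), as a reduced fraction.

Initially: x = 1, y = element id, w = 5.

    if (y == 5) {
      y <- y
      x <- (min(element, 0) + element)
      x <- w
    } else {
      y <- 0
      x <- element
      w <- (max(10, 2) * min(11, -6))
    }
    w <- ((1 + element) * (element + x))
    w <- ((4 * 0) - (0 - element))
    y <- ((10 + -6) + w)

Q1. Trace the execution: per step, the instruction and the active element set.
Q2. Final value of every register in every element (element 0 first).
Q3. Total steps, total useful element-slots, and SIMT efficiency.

step 0: eval (y == 5)                {0,1,2,3,4,5,6,7,8,9,10,11,12,13,14,15,16,17,18,19,20,21,22,23,24,25,26,27,28,29,30,31}
step 1: y <- y                       {5}
step 2: x <- (min(element, 0) + element) {5}
step 3: x <- w                       {5}
step 4: y <- 0                       {0,1,2,3,4,6,7,8,9,10,11,12,13,14,15,16,17,18,19,20,21,22,23,24,25,26,27,28,29,30,31}
step 5: x <- element                 {0,1,2,3,4,6,7,8,9,10,11,12,13,14,15,16,17,18,19,20,21,22,23,24,25,26,27,28,29,30,31}
step 6: w <- (max(10, 2) * min(11, -6)) {0,1,2,3,4,6,7,8,9,10,11,12,13,14,15,16,17,18,19,20,21,22,23,24,25,26,27,28,29,30,31}
step 7: w <- ((1 + element) * (element + x)) {0,1,2,3,4,5,6,7,8,9,10,11,12,13,14,15,16,17,18,19,20,21,22,23,24,25,26,27,28,29,30,31}
step 8: w <- ((4 * 0) - (0 - element)) {0,1,2,3,4,5,6,7,8,9,10,11,12,13,14,15,16,17,18,19,20,21,22,23,24,25,26,27,28,29,30,31}
step 9: y <- ((10 + -6) + w)         {0,1,2,3,4,5,6,7,8,9,10,11,12,13,14,15,16,17,18,19,20,21,22,23,24,25,26,27,28,29,30,31}

Answer: 10 steps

x: 0,1,2,3,4,5,6,7,8,9,10,11,12,13,14,15,16,17,18,19,20,21,22,23,24,25,26,27,28,29,30,31
y: 4,5,6,7,8,9,10,11,12,13,14,15,16,17,18,19,20,21,22,23,24,25,26,27,28,29,30,31,32,33,34,35
w: 0,1,2,3,4,5,6,7,8,9,10,11,12,13,14,15,16,17,18,19,20,21,22,23,24,25,26,27,28,29,30,31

steps = 10; useful = 224; efficiency = 224/320 = 7/10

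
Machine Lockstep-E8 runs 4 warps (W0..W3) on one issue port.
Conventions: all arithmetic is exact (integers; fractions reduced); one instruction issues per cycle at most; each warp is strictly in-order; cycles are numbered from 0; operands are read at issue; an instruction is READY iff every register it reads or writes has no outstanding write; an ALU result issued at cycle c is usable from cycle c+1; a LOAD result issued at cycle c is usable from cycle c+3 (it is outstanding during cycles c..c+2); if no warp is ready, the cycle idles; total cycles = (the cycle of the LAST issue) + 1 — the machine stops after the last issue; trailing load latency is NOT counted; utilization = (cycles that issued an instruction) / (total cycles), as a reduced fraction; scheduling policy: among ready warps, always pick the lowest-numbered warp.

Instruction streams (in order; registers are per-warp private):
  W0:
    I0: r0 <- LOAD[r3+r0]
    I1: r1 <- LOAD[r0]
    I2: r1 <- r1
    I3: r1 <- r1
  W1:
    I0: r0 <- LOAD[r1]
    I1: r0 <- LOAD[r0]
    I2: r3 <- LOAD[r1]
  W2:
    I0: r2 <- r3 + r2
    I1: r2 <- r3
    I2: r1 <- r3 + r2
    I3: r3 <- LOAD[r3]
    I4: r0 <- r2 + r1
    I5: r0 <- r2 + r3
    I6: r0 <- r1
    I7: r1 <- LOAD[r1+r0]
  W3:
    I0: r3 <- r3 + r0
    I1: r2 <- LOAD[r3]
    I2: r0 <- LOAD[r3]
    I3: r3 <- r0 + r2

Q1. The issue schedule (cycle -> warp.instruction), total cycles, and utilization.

cycle 0: W0.I0
cycle 1: W1.I0
cycle 2: W2.I0
cycle 3: W0.I1
cycle 4: W1.I1
cycle 5: W1.I2
cycle 6: W0.I2
cycle 7: W0.I3
cycle 8: W2.I1
cycle 9: W2.I2
cycle 10: W2.I3
cycle 11: W2.I4
cycle 12: W3.I0
cycle 13: W2.I5
cycle 14: W2.I6
cycle 15: W2.I7
cycle 16: W3.I1
cycle 17: W3.I2
cycle 18: idle
cycle 19: idle
cycle 20: W3.I3

Answer: 21 cycles, utilization 19/21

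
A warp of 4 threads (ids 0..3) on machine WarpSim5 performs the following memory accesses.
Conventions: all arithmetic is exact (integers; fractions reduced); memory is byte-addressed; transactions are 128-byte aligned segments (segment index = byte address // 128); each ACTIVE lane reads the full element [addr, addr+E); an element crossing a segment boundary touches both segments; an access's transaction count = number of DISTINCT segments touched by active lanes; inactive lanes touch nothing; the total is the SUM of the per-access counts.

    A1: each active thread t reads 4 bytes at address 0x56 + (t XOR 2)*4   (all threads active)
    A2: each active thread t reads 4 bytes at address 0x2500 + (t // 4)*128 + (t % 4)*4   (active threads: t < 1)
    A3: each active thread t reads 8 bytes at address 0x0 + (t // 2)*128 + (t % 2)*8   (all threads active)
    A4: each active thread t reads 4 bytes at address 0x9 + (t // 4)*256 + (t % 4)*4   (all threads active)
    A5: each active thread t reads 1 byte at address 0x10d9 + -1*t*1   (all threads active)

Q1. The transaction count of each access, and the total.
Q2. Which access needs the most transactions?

A1: 1 transaction
A2: 1 transaction
A3: 2 transactions
A4: 1 transaction
A5: 1 transaction

Answer: 1,1,2,1,1; total 6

Answer: A3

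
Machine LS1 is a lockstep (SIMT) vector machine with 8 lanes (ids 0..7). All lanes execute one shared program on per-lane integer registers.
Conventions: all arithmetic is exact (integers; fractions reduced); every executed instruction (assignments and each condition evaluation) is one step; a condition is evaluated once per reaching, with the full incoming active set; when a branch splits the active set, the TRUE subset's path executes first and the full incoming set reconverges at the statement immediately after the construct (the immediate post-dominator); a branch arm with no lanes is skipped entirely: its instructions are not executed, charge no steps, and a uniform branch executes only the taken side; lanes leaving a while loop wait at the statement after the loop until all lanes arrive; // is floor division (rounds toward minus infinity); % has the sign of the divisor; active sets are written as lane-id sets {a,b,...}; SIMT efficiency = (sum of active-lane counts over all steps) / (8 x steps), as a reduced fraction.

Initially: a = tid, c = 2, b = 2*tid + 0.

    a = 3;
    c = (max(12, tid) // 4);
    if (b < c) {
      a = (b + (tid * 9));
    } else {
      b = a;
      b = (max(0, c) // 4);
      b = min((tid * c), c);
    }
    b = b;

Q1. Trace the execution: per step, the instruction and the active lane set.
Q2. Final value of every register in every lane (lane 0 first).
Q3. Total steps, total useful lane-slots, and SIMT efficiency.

step 0: a <- 3                       {0,1,2,3,4,5,6,7}
step 1: c <- (max(12, tid) // 4)     {0,1,2,3,4,5,6,7}
step 2: eval (b < c)                 {0,1,2,3,4,5,6,7}
step 3: a <- (b + (tid * 9))         {0,1}
step 4: b <- a                       {2,3,4,5,6,7}
step 5: b <- (max(0, c) // 4)        {2,3,4,5,6,7}
step 6: b <- min((tid * c), c)       {2,3,4,5,6,7}
step 7: b <- b                       {0,1,2,3,4,5,6,7}

Answer: 8 steps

a: 0,11,3,3,3,3,3,3
c: 3,3,3,3,3,3,3,3
b: 0,2,3,3,3,3,3,3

steps = 8; useful = 52; efficiency = 52/64 = 13/16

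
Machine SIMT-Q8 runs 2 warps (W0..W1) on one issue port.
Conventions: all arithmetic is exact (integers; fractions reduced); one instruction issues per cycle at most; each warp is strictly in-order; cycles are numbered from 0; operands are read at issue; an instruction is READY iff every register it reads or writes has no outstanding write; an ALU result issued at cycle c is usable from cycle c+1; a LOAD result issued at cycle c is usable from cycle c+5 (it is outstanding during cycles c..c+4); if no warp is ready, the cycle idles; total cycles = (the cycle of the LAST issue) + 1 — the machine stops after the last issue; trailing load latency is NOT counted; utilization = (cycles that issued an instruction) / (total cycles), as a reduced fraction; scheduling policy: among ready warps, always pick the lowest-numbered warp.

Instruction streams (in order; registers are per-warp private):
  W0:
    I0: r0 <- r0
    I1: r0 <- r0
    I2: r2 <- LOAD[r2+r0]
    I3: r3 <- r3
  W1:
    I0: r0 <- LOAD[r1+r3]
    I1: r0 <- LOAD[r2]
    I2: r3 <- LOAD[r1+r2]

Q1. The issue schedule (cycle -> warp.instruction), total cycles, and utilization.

cycle 0: W0.I0
cycle 1: W0.I1
cycle 2: W0.I2
cycle 3: W0.I3
cycle 4: W1.I0
cycle 5: idle
cycle 6: idle
cycle 7: idle
cycle 8: idle
cycle 9: W1.I1
cycle 10: W1.I2

Answer: 11 cycles, utilization 7/11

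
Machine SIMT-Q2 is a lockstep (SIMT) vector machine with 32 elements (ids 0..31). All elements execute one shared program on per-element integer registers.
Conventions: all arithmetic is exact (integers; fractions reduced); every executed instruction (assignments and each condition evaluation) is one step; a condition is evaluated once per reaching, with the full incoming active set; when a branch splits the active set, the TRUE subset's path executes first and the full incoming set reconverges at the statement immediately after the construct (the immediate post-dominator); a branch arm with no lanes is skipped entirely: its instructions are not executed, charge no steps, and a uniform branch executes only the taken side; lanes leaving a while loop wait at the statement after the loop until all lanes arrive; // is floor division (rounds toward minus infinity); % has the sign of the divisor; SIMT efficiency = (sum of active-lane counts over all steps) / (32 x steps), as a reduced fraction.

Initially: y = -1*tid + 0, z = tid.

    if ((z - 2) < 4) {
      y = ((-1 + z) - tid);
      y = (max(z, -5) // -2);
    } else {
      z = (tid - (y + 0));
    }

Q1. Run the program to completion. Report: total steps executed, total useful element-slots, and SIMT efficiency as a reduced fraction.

Answer: 4 steps, 70 useful, 35/64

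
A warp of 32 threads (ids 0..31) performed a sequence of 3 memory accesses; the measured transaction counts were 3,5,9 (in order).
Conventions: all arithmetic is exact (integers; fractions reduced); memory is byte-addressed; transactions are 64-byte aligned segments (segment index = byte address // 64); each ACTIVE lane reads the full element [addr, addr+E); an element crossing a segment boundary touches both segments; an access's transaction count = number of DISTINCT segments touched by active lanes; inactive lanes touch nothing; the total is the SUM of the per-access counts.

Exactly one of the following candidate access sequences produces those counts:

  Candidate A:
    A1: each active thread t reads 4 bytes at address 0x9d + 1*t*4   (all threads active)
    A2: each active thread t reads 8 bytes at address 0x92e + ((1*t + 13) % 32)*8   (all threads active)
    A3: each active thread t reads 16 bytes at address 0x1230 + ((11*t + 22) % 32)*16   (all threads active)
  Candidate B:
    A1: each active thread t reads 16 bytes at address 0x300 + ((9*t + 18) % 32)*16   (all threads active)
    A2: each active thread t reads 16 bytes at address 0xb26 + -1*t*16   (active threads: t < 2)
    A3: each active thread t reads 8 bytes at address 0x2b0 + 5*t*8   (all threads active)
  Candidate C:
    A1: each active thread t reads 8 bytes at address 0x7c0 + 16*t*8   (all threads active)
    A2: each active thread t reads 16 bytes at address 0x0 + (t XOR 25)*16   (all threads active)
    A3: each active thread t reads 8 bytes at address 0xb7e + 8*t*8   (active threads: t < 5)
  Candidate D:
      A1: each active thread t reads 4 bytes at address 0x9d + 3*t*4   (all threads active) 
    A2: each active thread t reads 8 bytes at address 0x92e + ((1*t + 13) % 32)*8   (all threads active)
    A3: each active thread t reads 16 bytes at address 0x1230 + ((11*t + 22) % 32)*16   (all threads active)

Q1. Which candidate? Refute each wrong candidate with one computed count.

B: A1 gives 8 transactions, not 3
C: A1 gives 32 transactions, not 3
D: A1 gives 7 transactions, not 3
A: all counts match (3,5,9)

Answer: A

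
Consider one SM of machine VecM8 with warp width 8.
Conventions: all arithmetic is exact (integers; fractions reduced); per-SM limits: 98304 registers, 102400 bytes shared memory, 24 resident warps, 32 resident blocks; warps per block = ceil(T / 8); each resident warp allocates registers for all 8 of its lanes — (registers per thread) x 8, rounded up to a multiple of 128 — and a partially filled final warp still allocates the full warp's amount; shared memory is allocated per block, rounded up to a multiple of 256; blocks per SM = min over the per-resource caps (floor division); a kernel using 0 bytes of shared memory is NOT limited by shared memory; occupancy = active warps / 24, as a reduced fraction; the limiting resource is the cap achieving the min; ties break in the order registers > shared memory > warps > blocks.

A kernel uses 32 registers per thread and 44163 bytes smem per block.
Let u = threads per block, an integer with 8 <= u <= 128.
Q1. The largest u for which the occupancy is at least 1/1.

Answer: u = 96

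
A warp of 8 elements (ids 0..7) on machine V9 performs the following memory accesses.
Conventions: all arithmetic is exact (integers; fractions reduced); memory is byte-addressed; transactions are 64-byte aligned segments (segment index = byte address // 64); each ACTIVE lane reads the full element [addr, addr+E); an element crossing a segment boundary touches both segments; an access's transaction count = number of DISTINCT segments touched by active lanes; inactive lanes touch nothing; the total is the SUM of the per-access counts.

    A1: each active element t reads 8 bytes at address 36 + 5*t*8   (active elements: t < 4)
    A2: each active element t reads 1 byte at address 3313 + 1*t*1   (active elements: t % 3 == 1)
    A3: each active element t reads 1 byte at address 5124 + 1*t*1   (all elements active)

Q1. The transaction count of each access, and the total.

A1: 3 transactions
A2: 1 transaction
A3: 1 transaction

Answer: 3,1,1; total 5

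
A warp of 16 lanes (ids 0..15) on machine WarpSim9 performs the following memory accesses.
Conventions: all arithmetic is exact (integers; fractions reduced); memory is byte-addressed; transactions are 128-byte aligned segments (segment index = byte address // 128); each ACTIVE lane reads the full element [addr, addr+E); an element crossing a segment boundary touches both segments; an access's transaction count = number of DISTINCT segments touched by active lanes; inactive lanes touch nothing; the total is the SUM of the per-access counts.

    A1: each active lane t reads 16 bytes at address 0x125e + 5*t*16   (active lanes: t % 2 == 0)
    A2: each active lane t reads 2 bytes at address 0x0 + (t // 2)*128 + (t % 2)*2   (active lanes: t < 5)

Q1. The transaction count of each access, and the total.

A1: 10 transactions
A2: 3 transactions

Answer: 10,3; total 13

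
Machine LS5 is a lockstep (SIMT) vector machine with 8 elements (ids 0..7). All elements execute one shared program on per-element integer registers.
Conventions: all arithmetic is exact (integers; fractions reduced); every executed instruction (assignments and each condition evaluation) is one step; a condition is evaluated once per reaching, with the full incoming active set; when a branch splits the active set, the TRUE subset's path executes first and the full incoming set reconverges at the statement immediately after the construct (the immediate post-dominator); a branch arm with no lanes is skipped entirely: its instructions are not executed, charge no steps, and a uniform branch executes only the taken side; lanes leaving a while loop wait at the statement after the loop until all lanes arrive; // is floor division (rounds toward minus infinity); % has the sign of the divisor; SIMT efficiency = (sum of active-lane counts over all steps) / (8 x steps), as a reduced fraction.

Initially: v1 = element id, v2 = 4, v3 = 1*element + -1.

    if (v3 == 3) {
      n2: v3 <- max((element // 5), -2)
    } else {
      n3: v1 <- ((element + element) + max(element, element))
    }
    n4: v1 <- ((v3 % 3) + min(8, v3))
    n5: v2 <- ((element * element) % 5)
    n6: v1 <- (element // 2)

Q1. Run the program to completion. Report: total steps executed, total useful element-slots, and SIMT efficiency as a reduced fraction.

Answer: 6 steps, 40 useful, 5/6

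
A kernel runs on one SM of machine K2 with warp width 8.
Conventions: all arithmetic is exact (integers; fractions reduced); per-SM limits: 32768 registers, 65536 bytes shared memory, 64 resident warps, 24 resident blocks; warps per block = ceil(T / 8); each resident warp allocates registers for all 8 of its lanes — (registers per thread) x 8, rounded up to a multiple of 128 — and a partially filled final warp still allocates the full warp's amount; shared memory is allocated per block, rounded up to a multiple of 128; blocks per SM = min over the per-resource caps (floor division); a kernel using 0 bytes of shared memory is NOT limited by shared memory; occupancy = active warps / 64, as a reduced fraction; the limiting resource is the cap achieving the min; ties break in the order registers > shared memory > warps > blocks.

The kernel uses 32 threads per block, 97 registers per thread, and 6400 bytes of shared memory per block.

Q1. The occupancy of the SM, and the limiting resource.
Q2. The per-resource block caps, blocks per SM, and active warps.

Answer: occupancy 9/16, limited by registers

registers: 9 blocks
shared memory: 10 blocks
warps: 16 blocks
blocks: 24 blocks

Answer: 9 blocks, 36 active warps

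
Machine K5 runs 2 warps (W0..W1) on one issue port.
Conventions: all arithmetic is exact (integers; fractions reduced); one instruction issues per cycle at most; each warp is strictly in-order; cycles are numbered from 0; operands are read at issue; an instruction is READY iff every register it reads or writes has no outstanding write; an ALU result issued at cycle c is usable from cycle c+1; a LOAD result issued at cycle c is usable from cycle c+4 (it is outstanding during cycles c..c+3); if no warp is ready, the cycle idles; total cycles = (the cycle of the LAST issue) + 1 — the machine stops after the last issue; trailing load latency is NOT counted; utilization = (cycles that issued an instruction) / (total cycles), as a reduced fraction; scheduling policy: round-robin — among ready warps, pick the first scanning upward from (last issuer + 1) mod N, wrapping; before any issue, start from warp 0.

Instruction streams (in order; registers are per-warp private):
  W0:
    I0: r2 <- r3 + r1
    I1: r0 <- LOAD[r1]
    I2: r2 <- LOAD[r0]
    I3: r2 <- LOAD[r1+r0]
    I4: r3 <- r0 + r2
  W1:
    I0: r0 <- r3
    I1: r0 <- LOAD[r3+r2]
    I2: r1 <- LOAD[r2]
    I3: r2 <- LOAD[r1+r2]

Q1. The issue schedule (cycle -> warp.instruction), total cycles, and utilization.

cycle 0: W0.I0
cycle 1: W1.I0
cycle 2: W0.I1
cycle 3: W1.I1
cycle 4: W1.I2
cycle 5: idle
cycle 6: W0.I2
cycle 7: idle
cycle 8: W1.I3
cycle 9: idle
cycle 10: W0.I3
cycle 11: idle
cycle 12: idle
cycle 13: idle
cycle 14: W0.I4

Answer: 15 cycles, utilization 3/5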